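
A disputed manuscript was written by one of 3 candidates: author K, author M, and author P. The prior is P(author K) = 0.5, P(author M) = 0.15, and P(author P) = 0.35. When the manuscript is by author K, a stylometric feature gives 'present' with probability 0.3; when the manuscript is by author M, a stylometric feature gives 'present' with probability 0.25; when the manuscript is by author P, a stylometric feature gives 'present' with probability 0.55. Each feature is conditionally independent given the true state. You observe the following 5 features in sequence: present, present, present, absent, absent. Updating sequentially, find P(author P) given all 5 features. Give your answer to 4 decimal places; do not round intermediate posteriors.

0.5978

After 'present': normaliser = 0.3·0.5000 + 0.25·0.1500 + 0.55·0.3500; P(author K) ≈ 0.3947, P(author M) ≈ 0.0987, P(author P) ≈ 0.5066
After 'present': normaliser = 0.3·0.3947 + 0.25·0.0987 + 0.55·0.5066; P(author K) ≈ 0.2808, P(author M) ≈ 0.0585, P(author P) ≈ 0.6607
After 'present': normaliser = 0.3·0.2808 + 0.25·0.0585 + 0.55·0.6607; P(author K) ≈ 0.1822, P(author M) ≈ 0.0316, P(author P) ≈ 0.7861
After 'absent': normaliser = 0.7·0.1822 + 0.75·0.0316 + 0.45·0.7861; P(author K) ≈ 0.2526, P(author M) ≈ 0.0470, P(author P) ≈ 0.7004
After 'absent': normaliser = 0.7·0.2526 + 0.75·0.0470 + 0.45·0.7004; P(author K) ≈ 0.3354, P(author M) ≈ 0.0668, P(author P) ≈ 0.5978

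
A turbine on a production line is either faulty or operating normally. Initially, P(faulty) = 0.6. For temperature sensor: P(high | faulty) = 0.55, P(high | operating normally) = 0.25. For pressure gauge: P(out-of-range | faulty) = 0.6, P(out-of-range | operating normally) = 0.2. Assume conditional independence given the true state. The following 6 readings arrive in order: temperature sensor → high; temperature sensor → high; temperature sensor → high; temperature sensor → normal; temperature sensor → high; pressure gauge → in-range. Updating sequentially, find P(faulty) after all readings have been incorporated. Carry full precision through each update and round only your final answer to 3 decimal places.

0.913

After temperature sensor='high': P(faulty) = 0.55·0.6000 / (0.55·0.6000 + 0.25·0.4000) ≈ 0.7674
After temperature sensor='high': P(faulty) = 0.55·0.7674 / (0.55·0.7674 + 0.25·0.2326) ≈ 0.8789
After temperature sensor='high': P(faulty) = 0.55·0.8789 / (0.55·0.8789 + 0.25·0.1211) ≈ 0.9411
After temperature sensor='normal': P(faulty) = 0.45·0.9411 / (0.45·0.9411 + 0.75·0.0589) ≈ 0.9055
After temperature sensor='high': P(faulty) = 0.55·0.9055 / (0.55·0.9055 + 0.25·0.0945) ≈ 0.9547
After pressure gauge='in-range': P(faulty) = 0.4·0.9547 / (0.4·0.9547 + 0.8·0.0453) ≈ 0.9134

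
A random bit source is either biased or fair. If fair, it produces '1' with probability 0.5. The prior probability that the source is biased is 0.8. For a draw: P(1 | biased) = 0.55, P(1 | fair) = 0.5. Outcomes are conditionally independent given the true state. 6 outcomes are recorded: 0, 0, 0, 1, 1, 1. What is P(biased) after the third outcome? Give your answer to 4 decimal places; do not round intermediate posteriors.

0.7446

Apply Bayes' rule sequentially, carrying P(biased) forward.
After '0': P(biased) = 0.45·0.8000 / (0.45·0.8000 + 0.5·0.2000) ≈ 0.7826
After '0': P(biased) = 0.45·0.7826 / (0.45·0.7826 + 0.5·0.2174) ≈ 0.7642
After '0': P(biased) = 0.45·0.7642 / (0.45·0.7642 + 0.5·0.2358) ≈ 0.7446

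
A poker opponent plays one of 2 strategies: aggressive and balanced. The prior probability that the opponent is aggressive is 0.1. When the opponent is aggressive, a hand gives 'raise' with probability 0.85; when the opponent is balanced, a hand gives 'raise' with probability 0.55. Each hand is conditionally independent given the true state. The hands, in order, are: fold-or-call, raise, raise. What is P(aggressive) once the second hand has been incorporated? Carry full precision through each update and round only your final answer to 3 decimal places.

After 'fold-or-call': P(aggressive) = 0.15·0.1000 / (0.15·0.1000 + 0.45·0.9000) ≈ 0.0357
After 'raise': P(aggressive) = 0.85·0.0357 / (0.85·0.0357 + 0.55·0.9643) ≈ 0.0541

0.054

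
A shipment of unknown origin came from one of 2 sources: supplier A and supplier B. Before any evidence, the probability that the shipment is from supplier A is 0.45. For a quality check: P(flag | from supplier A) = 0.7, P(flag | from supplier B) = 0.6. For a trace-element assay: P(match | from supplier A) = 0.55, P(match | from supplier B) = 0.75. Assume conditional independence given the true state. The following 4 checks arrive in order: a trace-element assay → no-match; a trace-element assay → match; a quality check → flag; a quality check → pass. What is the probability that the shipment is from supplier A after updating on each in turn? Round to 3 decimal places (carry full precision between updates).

0.486

After a trace-element assay='no-match': P(supplier A) = 0.45·0.4500 / (0.45·0.4500 + 0.25·0.5500) ≈ 0.5956
After a trace-element assay='match': P(supplier A) = 0.55·0.5956 / (0.55·0.5956 + 0.75·0.4044) ≈ 0.5192
After a quality check='flag': P(supplier A) = 0.7·0.5192 / (0.7·0.5192 + 0.6·0.4808) ≈ 0.5575
After a quality check='pass': P(supplier A) = 0.3·0.5575 / (0.3·0.5575 + 0.4·0.4425) ≈ 0.4859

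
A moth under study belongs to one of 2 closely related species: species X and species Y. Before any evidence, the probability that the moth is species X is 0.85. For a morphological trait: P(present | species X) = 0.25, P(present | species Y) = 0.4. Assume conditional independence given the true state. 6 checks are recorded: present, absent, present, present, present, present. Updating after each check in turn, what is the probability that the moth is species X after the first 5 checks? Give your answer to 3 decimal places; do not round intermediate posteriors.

0.519

After 'present': P(species X) = 0.25·0.8500 / (0.25·0.8500 + 0.4·0.1500) ≈ 0.7798
After 'absent': P(species X) = 0.75·0.7798 / (0.75·0.7798 + 0.6·0.2202) ≈ 0.8157
After 'present': P(species X) = 0.25·0.8157 / (0.25·0.8157 + 0.4·0.1843) ≈ 0.7345
After 'present': P(species X) = 0.25·0.7345 / (0.25·0.7345 + 0.4·0.2655) ≈ 0.6336
After 'present': P(species X) = 0.25·0.6336 / (0.25·0.6336 + 0.4·0.3664) ≈ 0.5194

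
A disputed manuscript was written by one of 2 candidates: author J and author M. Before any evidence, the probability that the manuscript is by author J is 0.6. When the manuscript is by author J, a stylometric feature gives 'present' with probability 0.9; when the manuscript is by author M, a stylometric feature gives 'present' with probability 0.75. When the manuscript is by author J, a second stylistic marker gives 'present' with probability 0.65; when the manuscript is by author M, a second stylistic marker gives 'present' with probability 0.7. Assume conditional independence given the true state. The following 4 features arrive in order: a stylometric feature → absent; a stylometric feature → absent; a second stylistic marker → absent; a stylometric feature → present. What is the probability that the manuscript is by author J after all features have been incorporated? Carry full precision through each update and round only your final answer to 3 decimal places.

0.251

After a stylometric feature='absent': P(author J) = 0.1·0.6000 / (0.1·0.6000 + 0.25·0.4000) ≈ 0.3750
After a stylometric feature='absent': P(author J) = 0.1·0.3750 / (0.1·0.3750 + 0.25·0.6250) ≈ 0.1935
After a second stylistic marker='absent': P(author J) = 0.35·0.1935 / (0.35·0.1935 + 0.3·0.8065) ≈ 0.2188
After a stylometric feature='present': P(author J) = 0.9·0.2188 / (0.9·0.2188 + 0.75·0.7812) ≈ 0.2515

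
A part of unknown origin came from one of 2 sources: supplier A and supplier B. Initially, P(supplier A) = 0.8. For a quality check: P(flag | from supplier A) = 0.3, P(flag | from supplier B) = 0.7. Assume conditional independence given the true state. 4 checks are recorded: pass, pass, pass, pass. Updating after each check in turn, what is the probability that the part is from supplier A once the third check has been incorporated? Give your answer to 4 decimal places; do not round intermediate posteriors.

0.9807

After 'pass': P(supplier A) = 0.7·0.8000 / (0.7·0.8000 + 0.3·0.2000) ≈ 0.9032
After 'pass': P(supplier A) = 0.7·0.9032 / (0.7·0.9032 + 0.3·0.0968) ≈ 0.9561
After 'pass': P(supplier A) = 0.7·0.9561 / (0.7·0.9561 + 0.3·0.0439) ≈ 0.9807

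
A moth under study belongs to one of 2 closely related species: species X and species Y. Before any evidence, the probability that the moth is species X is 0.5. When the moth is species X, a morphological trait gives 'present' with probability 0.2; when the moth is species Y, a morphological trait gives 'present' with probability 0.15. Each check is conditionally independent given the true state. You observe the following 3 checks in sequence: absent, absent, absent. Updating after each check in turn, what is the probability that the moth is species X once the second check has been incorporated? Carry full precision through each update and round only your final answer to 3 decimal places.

0.470

Each posterior becomes the prior for the next update.
After 'absent': P(species X) = 0.8·0.5000 / (0.8·0.5000 + 0.85·0.5000) ≈ 0.4848
After 'absent': P(species X) = 0.8·0.4848 / (0.8·0.4848 + 0.85·0.5152) ≈ 0.4697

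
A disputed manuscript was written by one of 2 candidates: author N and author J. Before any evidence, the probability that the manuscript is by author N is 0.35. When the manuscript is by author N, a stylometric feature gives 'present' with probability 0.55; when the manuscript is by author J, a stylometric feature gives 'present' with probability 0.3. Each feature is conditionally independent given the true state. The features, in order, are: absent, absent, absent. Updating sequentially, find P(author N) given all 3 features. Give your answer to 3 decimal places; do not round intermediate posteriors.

0.125

After 'absent': P(author N) = 0.45·0.3500 / (0.45·0.3500 + 0.7·0.6500) ≈ 0.2571
After 'absent': P(author N) = 0.45·0.2571 / (0.45·0.2571 + 0.7·0.7429) ≈ 0.1820
After 'absent': P(author N) = 0.45·0.1820 / (0.45·0.1820 + 0.7·0.8180) ≈ 0.1252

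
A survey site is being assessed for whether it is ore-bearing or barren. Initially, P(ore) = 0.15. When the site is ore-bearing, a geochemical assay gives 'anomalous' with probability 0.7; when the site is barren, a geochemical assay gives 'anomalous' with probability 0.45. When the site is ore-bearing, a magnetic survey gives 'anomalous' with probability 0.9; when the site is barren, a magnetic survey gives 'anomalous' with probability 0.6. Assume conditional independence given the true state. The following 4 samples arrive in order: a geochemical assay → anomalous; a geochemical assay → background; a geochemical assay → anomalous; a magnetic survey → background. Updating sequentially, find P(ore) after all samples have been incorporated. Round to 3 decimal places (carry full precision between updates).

After a geochemical assay='anomalous': P(ore) = 0.7·0.1500 / (0.7·0.1500 + 0.45·0.8500) ≈ 0.2154
After a geochemical assay='background': P(ore) = 0.3·0.2154 / (0.3·0.2154 + 0.55·0.7846) ≈ 0.1302
After a geochemical assay='anomalous': P(ore) = 0.7·0.1302 / (0.7·0.1302 + 0.45·0.8698) ≈ 0.1889
After a magnetic survey='background': P(ore) = 0.1·0.1889 / (0.1·0.1889 + 0.4·0.8111) ≈ 0.0550

0.055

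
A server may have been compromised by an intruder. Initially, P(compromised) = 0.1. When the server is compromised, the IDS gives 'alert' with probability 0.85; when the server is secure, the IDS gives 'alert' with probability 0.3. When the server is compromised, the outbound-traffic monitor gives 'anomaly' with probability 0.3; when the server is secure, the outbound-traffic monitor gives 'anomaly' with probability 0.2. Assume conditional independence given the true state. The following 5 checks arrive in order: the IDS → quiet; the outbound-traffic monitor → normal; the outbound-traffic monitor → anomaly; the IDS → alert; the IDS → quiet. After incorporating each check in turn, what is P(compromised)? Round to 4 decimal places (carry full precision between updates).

Each posterior becomes the prior for the next update.
After the IDS='quiet': P(compromised) = 0.15·0.1000 / (0.15·0.1000 + 0.7·0.9000) ≈ 0.0233
After the outbound-traffic monitor='normal': P(compromised) = 0.7·0.0233 / (0.7·0.0233 + 0.8·0.9767) ≈ 0.0204
After the outbound-traffic monitor='anomaly': P(compromised) = 0.3·0.0204 / (0.3·0.0204 + 0.2·0.9796) ≈ 0.0303
After the IDS='alert': P(compromised) = 0.85·0.0303 / (0.85·0.0303 + 0.3·0.9697) ≈ 0.0813
After the IDS='quiet': P(compromised) = 0.15·0.0813 / (0.15·0.0813 + 0.7·0.9187) ≈ 0.0186

0.0186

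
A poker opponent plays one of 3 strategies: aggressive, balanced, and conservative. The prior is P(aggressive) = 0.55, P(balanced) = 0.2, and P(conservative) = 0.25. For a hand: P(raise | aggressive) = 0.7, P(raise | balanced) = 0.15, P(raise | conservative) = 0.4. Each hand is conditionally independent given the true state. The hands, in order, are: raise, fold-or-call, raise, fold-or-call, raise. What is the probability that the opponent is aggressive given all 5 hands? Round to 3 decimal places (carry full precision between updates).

After 'raise': normaliser = 0.7·0.5500 + 0.15·0.2000 + 0.4·0.2500; P(aggressive) ≈ 0.7476, P(balanced) ≈ 0.0583, P(conservative) ≈ 0.1942
After 'fold-or-call': normaliser = 0.3·0.7476 + 0.85·0.0583 + 0.6·0.1942; P(aggressive) ≈ 0.5746, P(balanced) ≈ 0.1269, P(conservative) ≈ 0.2985
After 'raise': normaliser = 0.7·0.5746 + 0.15·0.1269 + 0.4·0.2985; P(aggressive) ≈ 0.7440, P(balanced) ≈ 0.0352, P(conservative) ≈ 0.2208
After 'fold-or-call': normaliser = 0.3·0.7440 + 0.85·0.0352 + 0.6·0.2208; P(aggressive) ≈ 0.5788, P(balanced) ≈ 0.0776, P(conservative) ≈ 0.3436
After 'raise': normaliser = 0.7·0.5788 + 0.15·0.0776 + 0.4·0.3436; P(aggressive) ≈ 0.7310, P(balanced) ≈ 0.0210, P(conservative) ≈ 0.2480

0.731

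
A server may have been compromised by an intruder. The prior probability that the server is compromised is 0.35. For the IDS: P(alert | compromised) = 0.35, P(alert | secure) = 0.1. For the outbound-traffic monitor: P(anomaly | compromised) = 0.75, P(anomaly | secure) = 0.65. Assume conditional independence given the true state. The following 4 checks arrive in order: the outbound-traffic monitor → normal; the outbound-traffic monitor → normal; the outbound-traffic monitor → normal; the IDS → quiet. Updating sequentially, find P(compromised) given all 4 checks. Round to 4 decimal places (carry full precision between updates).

0.1241

After the outbound-traffic monitor='normal': P(compromised) = 0.25·0.3500 / (0.25·0.3500 + 0.35·0.6500) ≈ 0.2778
After the outbound-traffic monitor='normal': P(compromised) = 0.25·0.2778 / (0.25·0.2778 + 0.35·0.7222) ≈ 0.2155
After the outbound-traffic monitor='normal': P(compromised) = 0.25·0.2155 / (0.25·0.2155 + 0.35·0.7845) ≈ 0.1640
After the IDS='quiet': P(compromised) = 0.65·0.1640 / (0.65·0.1640 + 0.9·0.8360) ≈ 0.1241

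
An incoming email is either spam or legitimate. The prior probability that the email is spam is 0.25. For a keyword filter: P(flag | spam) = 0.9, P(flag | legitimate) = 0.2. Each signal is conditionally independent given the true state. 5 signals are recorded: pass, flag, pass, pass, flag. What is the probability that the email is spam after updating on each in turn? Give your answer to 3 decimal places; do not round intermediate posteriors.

After 'pass': P(spam) = 0.1·0.2500 / (0.1·0.2500 + 0.8·0.7500) ≈ 0.0400
After 'flag': P(spam) = 0.9·0.0400 / (0.9·0.0400 + 0.2·0.9600) ≈ 0.1579
After 'pass': P(spam) = 0.1·0.1579 / (0.1·0.1579 + 0.8·0.8421) ≈ 0.0229
After 'pass': P(spam) = 0.1·0.0229 / (0.1·0.0229 + 0.8·0.9771) ≈ 0.0029
After 'flag': P(spam) = 0.9·0.0029 / (0.9·0.0029 + 0.2·0.9971) ≈ 0.0130

0.013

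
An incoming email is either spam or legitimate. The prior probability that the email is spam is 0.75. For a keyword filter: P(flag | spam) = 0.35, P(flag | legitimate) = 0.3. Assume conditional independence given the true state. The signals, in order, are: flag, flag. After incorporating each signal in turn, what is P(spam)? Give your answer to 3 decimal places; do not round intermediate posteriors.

0.803

After 'flag': P(spam) = 0.35·0.7500 / (0.35·0.7500 + 0.3·0.2500) ≈ 0.7778
After 'flag': P(spam) = 0.35·0.7778 / (0.35·0.7778 + 0.3·0.2222) ≈ 0.8033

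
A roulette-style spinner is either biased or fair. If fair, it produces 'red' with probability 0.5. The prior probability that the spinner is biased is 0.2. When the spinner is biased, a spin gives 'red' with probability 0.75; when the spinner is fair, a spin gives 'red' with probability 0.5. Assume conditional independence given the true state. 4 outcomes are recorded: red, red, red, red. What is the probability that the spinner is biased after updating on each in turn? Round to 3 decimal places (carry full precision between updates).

After 'red': P(biased) = 0.75·0.2000 / (0.75·0.2000 + 0.5·0.8000) ≈ 0.2727
After 'red': P(biased) = 0.75·0.2727 / (0.75·0.2727 + 0.5·0.7273) ≈ 0.3600
After 'red': P(biased) = 0.75·0.3600 / (0.75·0.3600 + 0.5·0.6400) ≈ 0.4576
After 'red': P(biased) = 0.75·0.4576 / (0.75·0.4576 + 0.5·0.5424) ≈ 0.5586

0.559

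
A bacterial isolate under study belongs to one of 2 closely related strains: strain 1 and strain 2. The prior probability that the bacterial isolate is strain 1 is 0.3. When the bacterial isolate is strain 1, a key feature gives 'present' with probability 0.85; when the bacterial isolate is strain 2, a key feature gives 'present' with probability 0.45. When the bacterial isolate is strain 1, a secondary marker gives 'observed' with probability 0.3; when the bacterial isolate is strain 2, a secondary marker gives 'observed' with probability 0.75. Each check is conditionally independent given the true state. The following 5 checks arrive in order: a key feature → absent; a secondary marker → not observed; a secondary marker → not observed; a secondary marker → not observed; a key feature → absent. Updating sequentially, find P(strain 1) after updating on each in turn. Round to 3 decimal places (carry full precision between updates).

0.412

After a key feature='absent': P(strain 1) = 0.15·0.3000 / (0.15·0.3000 + 0.55·0.7000) ≈ 0.1047
After a secondary marker='not observed': P(strain 1) = 0.7·0.1047 / (0.7·0.1047 + 0.25·0.8953) ≈ 0.2466
After a secondary marker='not observed': P(strain 1) = 0.7·0.2466 / (0.7·0.2466 + 0.25·0.7534) ≈ 0.4782
After a secondary marker='not observed': P(strain 1) = 0.7·0.4782 / (0.7·0.4782 + 0.25·0.5218) ≈ 0.7196
After a key feature='absent': P(strain 1) = 0.15·0.7196 / (0.15·0.7196 + 0.55·0.2804) ≈ 0.4117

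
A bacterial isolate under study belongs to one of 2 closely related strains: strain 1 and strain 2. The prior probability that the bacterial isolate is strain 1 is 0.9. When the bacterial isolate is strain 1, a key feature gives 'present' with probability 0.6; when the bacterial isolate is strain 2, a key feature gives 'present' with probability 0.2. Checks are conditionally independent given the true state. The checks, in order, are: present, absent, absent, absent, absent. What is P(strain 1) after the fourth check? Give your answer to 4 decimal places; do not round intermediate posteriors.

After 'present': P(strain 1) = 0.6·0.9000 / (0.6·0.9000 + 0.2·0.1000) ≈ 0.9643
After 'absent': P(strain 1) = 0.4·0.9643 / (0.4·0.9643 + 0.8·0.0357) ≈ 0.9310
After 'absent': P(strain 1) = 0.4·0.9310 / (0.4·0.9310 + 0.8·0.0690) ≈ 0.8710
After 'absent': P(strain 1) = 0.4·0.8710 / (0.4·0.8710 + 0.8·0.1290) ≈ 0.7714

0.7714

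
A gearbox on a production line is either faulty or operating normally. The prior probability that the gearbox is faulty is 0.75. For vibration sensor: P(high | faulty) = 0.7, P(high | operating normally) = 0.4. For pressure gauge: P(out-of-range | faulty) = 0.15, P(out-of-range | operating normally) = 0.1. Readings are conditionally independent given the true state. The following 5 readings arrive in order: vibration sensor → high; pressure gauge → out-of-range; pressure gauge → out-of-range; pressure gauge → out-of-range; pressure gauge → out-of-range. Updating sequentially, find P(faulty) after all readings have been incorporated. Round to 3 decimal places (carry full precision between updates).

Apply Bayes' rule sequentially, carrying P(faulty) forward.
After vibration sensor='high': P(faulty) = 0.7·0.7500 / (0.7·0.7500 + 0.4·0.2500) ≈ 0.8400
After pressure gauge='out-of-range': P(faulty) = 0.15·0.8400 / (0.15·0.8400 + 0.1·0.1600) ≈ 0.8873
After pressure gauge='out-of-range': P(faulty) = 0.15·0.8873 / (0.15·0.8873 + 0.1·0.1127) ≈ 0.9220
After pressure gauge='out-of-range': P(faulty) = 0.15·0.9220 / (0.15·0.9220 + 0.1·0.0780) ≈ 0.9466
After pressure gauge='out-of-range': P(faulty) = 0.15·0.9466 / (0.15·0.9466 + 0.1·0.0534) ≈ 0.9637

0.964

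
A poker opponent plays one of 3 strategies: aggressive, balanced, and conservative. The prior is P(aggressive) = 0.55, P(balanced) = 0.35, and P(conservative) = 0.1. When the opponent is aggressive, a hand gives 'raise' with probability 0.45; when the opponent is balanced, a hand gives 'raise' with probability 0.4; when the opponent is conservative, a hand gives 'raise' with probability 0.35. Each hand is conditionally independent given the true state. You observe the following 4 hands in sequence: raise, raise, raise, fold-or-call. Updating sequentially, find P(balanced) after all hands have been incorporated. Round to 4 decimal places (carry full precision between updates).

0.3069

After 'raise': normaliser = 0.45·0.5500 + 0.4·0.3500 + 0.35·0.1000; P(aggressive) ≈ 0.5858, P(balanced) ≈ 0.3314, P(conservative) ≈ 0.0828
After 'raise': normaliser = 0.45·0.5858 + 0.4·0.3314 + 0.35·0.0828; P(aggressive) ≈ 0.6200, P(balanced) ≈ 0.3118, P(conservative) ≈ 0.0682
After 'raise': normaliser = 0.45·0.6200 + 0.4·0.3118 + 0.35·0.0682; P(aggressive) ≈ 0.6525, P(balanced) ≈ 0.2916, P(conservative) ≈ 0.0558
After 'fold-or-call': normaliser = 0.55·0.6525 + 0.6·0.2916 + 0.65·0.0558; P(aggressive) ≈ 0.6295, P(balanced) ≈ 0.3069, P(conservative) ≈ 0.0636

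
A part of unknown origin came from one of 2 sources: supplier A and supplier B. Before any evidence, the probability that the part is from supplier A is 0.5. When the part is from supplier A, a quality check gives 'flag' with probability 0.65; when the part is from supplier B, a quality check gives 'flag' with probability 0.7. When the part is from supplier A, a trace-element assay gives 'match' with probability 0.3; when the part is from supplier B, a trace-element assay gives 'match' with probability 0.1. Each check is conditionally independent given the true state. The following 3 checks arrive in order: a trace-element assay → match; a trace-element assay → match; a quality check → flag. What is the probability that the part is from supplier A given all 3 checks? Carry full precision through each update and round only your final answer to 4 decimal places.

0.8931

Each posterior becomes the prior for the next update.
After a trace-element assay='match': P(supplier A) = 0.3·0.5000 / (0.3·0.5000 + 0.1·0.5000) ≈ 0.7500
After a trace-element assay='match': P(supplier A) = 0.3·0.7500 / (0.3·0.7500 + 0.1·0.2500) ≈ 0.9000
After a quality check='flag': P(supplier A) = 0.65·0.9000 / (0.65·0.9000 + 0.7·0.1000) ≈ 0.8931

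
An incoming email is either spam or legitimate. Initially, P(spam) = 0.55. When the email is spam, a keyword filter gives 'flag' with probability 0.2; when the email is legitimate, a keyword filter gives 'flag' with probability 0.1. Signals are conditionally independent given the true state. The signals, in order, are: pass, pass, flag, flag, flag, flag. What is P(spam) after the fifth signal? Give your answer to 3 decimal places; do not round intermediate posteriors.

0.885

Apply Bayes' rule sequentially, carrying P(spam) forward.
After 'pass': P(spam) = 0.8·0.5500 / (0.8·0.5500 + 0.9·0.4500) ≈ 0.5207
After 'pass': P(spam) = 0.8·0.5207 / (0.8·0.5207 + 0.9·0.4793) ≈ 0.4913
After 'flag': P(spam) = 0.2·0.4913 / (0.2·0.4913 + 0.1·0.5087) ≈ 0.6589
After 'flag': P(spam) = 0.2·0.6589 / (0.2·0.6589 + 0.1·0.3411) ≈ 0.7944
After 'flag': P(spam) = 0.2·0.7944 / (0.2·0.7944 + 0.1·0.2056) ≈ 0.8854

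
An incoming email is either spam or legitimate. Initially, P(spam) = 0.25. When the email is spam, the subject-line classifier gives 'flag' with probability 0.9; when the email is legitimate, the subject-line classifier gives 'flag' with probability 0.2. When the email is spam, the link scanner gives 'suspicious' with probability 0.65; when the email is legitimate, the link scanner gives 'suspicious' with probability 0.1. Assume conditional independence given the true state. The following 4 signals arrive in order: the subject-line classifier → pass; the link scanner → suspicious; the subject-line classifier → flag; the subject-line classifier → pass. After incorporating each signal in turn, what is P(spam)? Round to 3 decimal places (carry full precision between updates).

0.132

Apply Bayes' rule sequentially, carrying P(spam) forward.
After the subject-line classifier='pass': P(spam) = 0.1·0.2500 / (0.1·0.2500 + 0.8·0.7500) ≈ 0.0400
After the link scanner='suspicious': P(spam) = 0.65·0.0400 / (0.65·0.0400 + 0.1·0.9600) ≈ 0.2131
After the subject-line classifier='flag': P(spam) = 0.9·0.2131 / (0.9·0.2131 + 0.2·0.7869) ≈ 0.5493
After the subject-line classifier='pass': P(spam) = 0.1·0.5493 / (0.1·0.5493 + 0.8·0.4507) ≈ 0.1322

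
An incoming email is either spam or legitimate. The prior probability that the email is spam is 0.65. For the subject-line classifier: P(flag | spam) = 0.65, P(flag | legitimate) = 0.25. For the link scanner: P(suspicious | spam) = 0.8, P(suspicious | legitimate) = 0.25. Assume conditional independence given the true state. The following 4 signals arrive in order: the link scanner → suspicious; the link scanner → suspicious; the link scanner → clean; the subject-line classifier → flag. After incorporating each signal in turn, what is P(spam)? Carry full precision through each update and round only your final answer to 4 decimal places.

0.9295

After the link scanner='suspicious': P(spam) = 0.8·0.6500 / (0.8·0.6500 + 0.25·0.3500) ≈ 0.8560
After the link scanner='suspicious': P(spam) = 0.8·0.8560 / (0.8·0.8560 + 0.25·0.1440) ≈ 0.9500
After the link scanner='clean': P(spam) = 0.2·0.9500 / (0.2·0.9500 + 0.75·0.0500) ≈ 0.8353
After the subject-line classifier='flag': P(spam) = 0.65·0.8353 / (0.65·0.8353 + 0.25·0.1647) ≈ 0.9295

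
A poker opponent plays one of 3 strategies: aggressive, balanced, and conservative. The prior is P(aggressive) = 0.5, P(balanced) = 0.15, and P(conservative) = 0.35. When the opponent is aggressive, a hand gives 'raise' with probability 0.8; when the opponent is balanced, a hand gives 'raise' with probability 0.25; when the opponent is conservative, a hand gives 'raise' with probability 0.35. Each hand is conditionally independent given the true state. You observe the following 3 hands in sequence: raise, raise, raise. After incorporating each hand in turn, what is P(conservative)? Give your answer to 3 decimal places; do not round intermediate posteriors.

0.055

Apply Bayes' rule sequentially, carrying P(conservative) forward.
After 'raise': normaliser = 0.8·0.5000 + 0.25·0.1500 + 0.35·0.3500; P(aggressive) ≈ 0.7143, P(balanced) ≈ 0.0670, P(conservative) ≈ 0.2188
After 'raise': normaliser = 0.8·0.7143 + 0.25·0.0670 + 0.35·0.2188; P(aggressive) ≈ 0.8596, P(balanced) ≈ 0.0252, P(conservative) ≈ 0.1152
After 'raise': normaliser = 0.8·0.8596 + 0.25·0.0252 + 0.35·0.1152; P(aggressive) ≈ 0.9365, P(balanced) ≈ 0.0086, P(conservative) ≈ 0.0549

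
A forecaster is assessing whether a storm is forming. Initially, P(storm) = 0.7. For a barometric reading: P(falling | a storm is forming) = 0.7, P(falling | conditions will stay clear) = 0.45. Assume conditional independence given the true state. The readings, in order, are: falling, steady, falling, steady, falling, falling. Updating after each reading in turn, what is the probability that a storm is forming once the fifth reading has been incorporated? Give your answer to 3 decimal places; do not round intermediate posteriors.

0.723

After 'falling': P(storm) = 0.7·0.7000 / (0.7·0.7000 + 0.45·0.3000) ≈ 0.7840
After 'steady': P(storm) = 0.3·0.7840 / (0.3·0.7840 + 0.55·0.2160) ≈ 0.6644
After 'falling': P(storm) = 0.7·0.6644 / (0.7·0.6644 + 0.45·0.3356) ≈ 0.7549
After 'steady': P(storm) = 0.3·0.7549 / (0.3·0.7549 + 0.55·0.2451) ≈ 0.6268
After 'falling': P(storm) = 0.7·0.6268 / (0.7·0.6268 + 0.45·0.3732) ≈ 0.7232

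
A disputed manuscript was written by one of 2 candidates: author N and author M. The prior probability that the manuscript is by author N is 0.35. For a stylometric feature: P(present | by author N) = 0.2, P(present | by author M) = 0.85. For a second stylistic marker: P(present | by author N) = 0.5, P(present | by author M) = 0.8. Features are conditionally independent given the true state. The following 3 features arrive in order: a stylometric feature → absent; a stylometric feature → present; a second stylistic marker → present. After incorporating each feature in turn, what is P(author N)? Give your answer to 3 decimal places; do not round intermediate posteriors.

After a stylometric feature='absent': P(author N) = 0.8·0.3500 / (0.8·0.3500 + 0.15·0.6500) ≈ 0.7417
After a stylometric feature='present': P(author N) = 0.2·0.7417 / (0.2·0.7417 + 0.85·0.2583) ≈ 0.4032
After a second stylistic marker='present': P(author N) = 0.5·0.4032 / (0.5·0.4032 + 0.8·0.5968) ≈ 0.2969

0.297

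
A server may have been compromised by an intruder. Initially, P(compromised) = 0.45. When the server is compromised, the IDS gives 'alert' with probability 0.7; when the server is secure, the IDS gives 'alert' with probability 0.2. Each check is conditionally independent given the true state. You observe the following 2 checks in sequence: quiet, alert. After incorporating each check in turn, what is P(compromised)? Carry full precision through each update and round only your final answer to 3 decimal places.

Apply Bayes' rule sequentially, carrying P(compromised) forward.
After 'quiet': P(compromised) = 0.3·0.4500 / (0.3·0.4500 + 0.8·0.5500) ≈ 0.2348
After 'alert': P(compromised) = 0.7·0.2348 / (0.7·0.2348 + 0.2·0.7652) ≈ 0.5178

0.518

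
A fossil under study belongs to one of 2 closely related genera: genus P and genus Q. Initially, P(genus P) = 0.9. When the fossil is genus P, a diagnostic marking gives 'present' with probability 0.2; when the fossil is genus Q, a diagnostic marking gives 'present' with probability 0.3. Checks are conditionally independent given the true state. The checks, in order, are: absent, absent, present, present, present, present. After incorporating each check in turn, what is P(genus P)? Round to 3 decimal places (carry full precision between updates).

0.699

After 'absent': P(genus P) = 0.8·0.9000 / (0.8·0.9000 + 0.7·0.1000) ≈ 0.9114
After 'absent': P(genus P) = 0.8·0.9114 / (0.8·0.9114 + 0.7·0.0886) ≈ 0.9216
After 'present': P(genus P) = 0.2·0.9216 / (0.2·0.9216 + 0.3·0.0784) ≈ 0.8868
After 'present': P(genus P) = 0.2·0.8868 / (0.2·0.8868 + 0.3·0.1132) ≈ 0.8393
After 'present': P(genus P) = 0.2·0.8393 / (0.2·0.8393 + 0.3·0.1607) ≈ 0.7769
After 'present': P(genus P) = 0.2·0.7769 / (0.2·0.7769 + 0.3·0.2231) ≈ 0.6990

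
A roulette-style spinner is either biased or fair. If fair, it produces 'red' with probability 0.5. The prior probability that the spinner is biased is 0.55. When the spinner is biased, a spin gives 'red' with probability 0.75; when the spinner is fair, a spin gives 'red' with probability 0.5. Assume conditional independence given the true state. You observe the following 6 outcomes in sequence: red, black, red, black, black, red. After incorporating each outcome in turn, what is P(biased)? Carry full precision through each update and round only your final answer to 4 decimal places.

After 'red': P(biased) = 0.75·0.5500 / (0.75·0.5500 + 0.5·0.4500) ≈ 0.6471
After 'black': P(biased) = 0.25·0.6471 / (0.25·0.6471 + 0.5·0.3529) ≈ 0.4783
After 'red': P(biased) = 0.75·0.4783 / (0.75·0.4783 + 0.5·0.5217) ≈ 0.5789
After 'black': P(biased) = 0.25·0.5789 / (0.25·0.5789 + 0.5·0.4211) ≈ 0.4074
After 'black': P(biased) = 0.25·0.4074 / (0.25·0.4074 + 0.5·0.5926) ≈ 0.2558
After 'red': P(biased) = 0.75·0.2558 / (0.75·0.2558 + 0.5·0.7442) ≈ 0.3402

0.3402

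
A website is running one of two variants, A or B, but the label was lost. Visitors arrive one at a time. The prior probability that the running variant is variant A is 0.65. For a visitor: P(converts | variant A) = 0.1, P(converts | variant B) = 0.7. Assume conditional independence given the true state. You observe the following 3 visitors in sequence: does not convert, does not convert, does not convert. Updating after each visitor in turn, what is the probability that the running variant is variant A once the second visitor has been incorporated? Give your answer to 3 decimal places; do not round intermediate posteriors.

0.944

Apply Bayes' rule sequentially, carrying P(A) forward.
After 'does not convert': P(A) = 0.9·0.6500 / (0.9·0.6500 + 0.3·0.3500) ≈ 0.8478
After 'does not convert': P(A) = 0.9·0.8478 / (0.9·0.8478 + 0.3·0.1522) ≈ 0.9435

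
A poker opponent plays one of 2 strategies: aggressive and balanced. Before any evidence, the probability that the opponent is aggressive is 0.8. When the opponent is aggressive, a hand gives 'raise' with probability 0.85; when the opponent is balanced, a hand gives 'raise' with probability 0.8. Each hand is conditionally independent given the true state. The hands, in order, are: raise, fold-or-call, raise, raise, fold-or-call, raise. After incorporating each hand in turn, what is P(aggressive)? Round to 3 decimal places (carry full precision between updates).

After 'raise': P(aggressive) = 0.85·0.8000 / (0.85·0.8000 + 0.8·0.2000) ≈ 0.8095
After 'fold-or-call': P(aggressive) = 0.15·0.8095 / (0.15·0.8095 + 0.2·0.1905) ≈ 0.7612
After 'raise': P(aggressive) = 0.85·0.7612 / (0.85·0.7612 + 0.8·0.2388) ≈ 0.7720
After 'raise': P(aggressive) = 0.85·0.7720 / (0.85·0.7720 + 0.8·0.2280) ≈ 0.7825
After 'fold-or-call': P(aggressive) = 0.15·0.7825 / (0.15·0.7825 + 0.2·0.2175) ≈ 0.7296
After 'raise': P(aggressive) = 0.85·0.7296 / (0.85·0.7296 + 0.8·0.2704) ≈ 0.7414

0.741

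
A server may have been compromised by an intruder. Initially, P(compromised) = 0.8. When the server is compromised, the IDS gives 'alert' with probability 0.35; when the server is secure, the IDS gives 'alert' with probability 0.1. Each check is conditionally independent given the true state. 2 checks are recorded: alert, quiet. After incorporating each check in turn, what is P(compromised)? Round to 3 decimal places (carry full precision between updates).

After 'alert': P(compromised) = 0.35·0.8000 / (0.35·0.8000 + 0.1·0.2000) ≈ 0.9333
After 'quiet': P(compromised) = 0.65·0.9333 / (0.65·0.9333 + 0.9·0.0667) ≈ 0.9100

0.910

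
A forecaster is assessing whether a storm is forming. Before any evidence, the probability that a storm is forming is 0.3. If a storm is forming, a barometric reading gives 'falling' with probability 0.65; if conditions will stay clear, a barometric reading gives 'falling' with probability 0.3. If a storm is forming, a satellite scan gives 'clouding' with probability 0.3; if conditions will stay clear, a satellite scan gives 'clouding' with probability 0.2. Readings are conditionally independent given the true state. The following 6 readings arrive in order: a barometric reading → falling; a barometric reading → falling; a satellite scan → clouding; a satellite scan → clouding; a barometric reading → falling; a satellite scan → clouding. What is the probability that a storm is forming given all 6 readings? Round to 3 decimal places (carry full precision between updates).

0.936

Apply Bayes' rule sequentially, carrying P(storm) forward.
After a barometric reading='falling': P(storm) = 0.65·0.3000 / (0.65·0.3000 + 0.3·0.7000) ≈ 0.4815
After a barometric reading='falling': P(storm) = 0.65·0.4815 / (0.65·0.4815 + 0.3·0.5185) ≈ 0.6680
After a satellite scan='clouding': P(storm) = 0.3·0.6680 / (0.3·0.6680 + 0.2·0.3320) ≈ 0.7511
After a satellite scan='clouding': P(storm) = 0.3·0.7511 / (0.3·0.7511 + 0.2·0.2489) ≈ 0.8191
After a barometric reading='falling': P(storm) = 0.65·0.8191 / (0.65·0.8191 + 0.3·0.1809) ≈ 0.9075
After a satellite scan='clouding': P(storm) = 0.3·0.9075 / (0.3·0.9075 + 0.2·0.0925) ≈ 0.9364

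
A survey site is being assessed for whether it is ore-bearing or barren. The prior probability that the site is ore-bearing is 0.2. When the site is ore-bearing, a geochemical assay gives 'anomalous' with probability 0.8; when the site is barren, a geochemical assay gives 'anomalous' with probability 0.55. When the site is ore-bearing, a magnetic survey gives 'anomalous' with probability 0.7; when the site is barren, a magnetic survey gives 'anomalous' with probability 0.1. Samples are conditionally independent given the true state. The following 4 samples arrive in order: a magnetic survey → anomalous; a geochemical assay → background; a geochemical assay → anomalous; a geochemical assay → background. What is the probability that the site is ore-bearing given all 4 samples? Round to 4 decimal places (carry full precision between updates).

0.3346

Each posterior becomes the prior for the next update.
After a magnetic survey='anomalous': P(ore) = 0.7·0.2000 / (0.7·0.2000 + 0.1·0.8000) ≈ 0.6364
After a geochemical assay='background': P(ore) = 0.2·0.6364 / (0.2·0.6364 + 0.45·0.3636) ≈ 0.4375
After a geochemical assay='anomalous': P(ore) = 0.8·0.4375 / (0.8·0.4375 + 0.55·0.5625) ≈ 0.5308
After a geochemical assay='background': P(ore) = 0.2·0.5308 / (0.2·0.5308 + 0.45·0.4692) ≈ 0.3346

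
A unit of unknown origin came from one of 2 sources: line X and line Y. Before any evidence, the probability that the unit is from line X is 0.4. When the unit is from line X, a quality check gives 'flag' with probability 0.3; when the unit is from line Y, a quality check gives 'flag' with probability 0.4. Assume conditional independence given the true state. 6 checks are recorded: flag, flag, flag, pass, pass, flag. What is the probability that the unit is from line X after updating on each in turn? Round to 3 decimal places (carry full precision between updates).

After 'flag': P(line X) = 0.3·0.4000 / (0.3·0.4000 + 0.4·0.6000) ≈ 0.3333
After 'flag': P(line X) = 0.3·0.3333 / (0.3·0.3333 + 0.4·0.6667) ≈ 0.2727
After 'flag': P(line X) = 0.3·0.2727 / (0.3·0.2727 + 0.4·0.7273) ≈ 0.2195
After 'pass': P(line X) = 0.7·0.2195 / (0.7·0.2195 + 0.6·0.7805) ≈ 0.2471
After 'pass': P(line X) = 0.7·0.2471 / (0.7·0.2471 + 0.6·0.7529) ≈ 0.2768
After 'flag': P(line X) = 0.3·0.2768 / (0.3·0.2768 + 0.4·0.7232) ≈ 0.2231

0.223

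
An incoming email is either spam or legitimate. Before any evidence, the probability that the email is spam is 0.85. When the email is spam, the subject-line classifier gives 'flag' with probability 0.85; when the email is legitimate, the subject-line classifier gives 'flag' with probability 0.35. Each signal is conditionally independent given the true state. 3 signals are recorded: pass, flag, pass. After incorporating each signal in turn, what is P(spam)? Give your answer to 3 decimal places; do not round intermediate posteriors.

0.423

Apply Bayes' rule sequentially, carrying P(spam) forward.
After 'pass': P(spam) = 0.15·0.8500 / (0.15·0.8500 + 0.65·0.1500) ≈ 0.5667
After 'flag': P(spam) = 0.85·0.5667 / (0.85·0.5667 + 0.35·0.4333) ≈ 0.7605
After 'pass': P(spam) = 0.15·0.7605 / (0.15·0.7605 + 0.65·0.2395) ≈ 0.4229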